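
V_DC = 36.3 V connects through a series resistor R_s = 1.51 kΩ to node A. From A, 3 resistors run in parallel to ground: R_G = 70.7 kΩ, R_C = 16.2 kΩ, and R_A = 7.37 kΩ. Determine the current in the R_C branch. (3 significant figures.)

I ≈ 1.70 mA

Parallel bank: R_p = 1/(1/70.7 + 1/16.2 + 1/7.37) = 4.727 kΩ.
V_A by voltage divider: V_A = 36.3 × 4.727/(1.51 + 4.727) = 27.51 V.
I(R_C) = V_A / R_C = 27.51/16.2 = 1.698 mA.
(Check via current divider: I_total = 5.820 mA; share G_k/ΣG = 0.2918 → same result.)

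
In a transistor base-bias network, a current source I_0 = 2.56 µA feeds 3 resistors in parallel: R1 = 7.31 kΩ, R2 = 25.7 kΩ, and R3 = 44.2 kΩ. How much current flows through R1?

I ≈ 1.77 µA

ΣG = 1/7.31 + 1/25.7 + 1/44.2 = 0.1983.
Current divider: I(R1) = I_0 · G_k/ΣG = 2.56 × (0.1368/0.1983) = 2.56 × 0.6897 = 1.766 µA.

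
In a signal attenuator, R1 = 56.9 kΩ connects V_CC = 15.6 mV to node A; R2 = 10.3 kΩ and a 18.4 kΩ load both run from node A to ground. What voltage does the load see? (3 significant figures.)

V_out ≈ 1.62 mV

R2 ‖ R_L = (10.3 × 18.4)/(10.3 + 18.4) = 6.603 kΩ.
Now apply the divider: V_out = 15.6 × 0.1040 = 1.622 mV.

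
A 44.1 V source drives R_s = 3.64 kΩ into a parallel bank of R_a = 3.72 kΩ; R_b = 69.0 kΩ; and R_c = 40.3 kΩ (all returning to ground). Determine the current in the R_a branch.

I ≈ 5.59 mA

Combine the parallel branches: R_p = (1/3.72 + 1/69.0 + 1/40.3)⁻¹ = 3.245 kΩ.
V_A = 44.1 × 3.245/6.885 = 20.79 V.
I(R_a) = V_A / R_a = 20.79/3.72 = 5.588 mA.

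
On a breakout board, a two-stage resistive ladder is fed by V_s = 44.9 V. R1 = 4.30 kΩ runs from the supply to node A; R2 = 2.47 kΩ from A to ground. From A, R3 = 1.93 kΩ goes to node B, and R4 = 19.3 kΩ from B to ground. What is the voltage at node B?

V_B ≈ 13.9 V

The second stage (R3 + R4 = 21.23 kΩ) loads node A in parallel with R2.
Effective lower resistance at A: R2 ‖ 21.23 = 2.213 kΩ.
First divider: V_A = V_s · 2.213/(4.30 + 2.213) = 15.25 V.
V_B = V_A × 0.9091 = 13.87 V.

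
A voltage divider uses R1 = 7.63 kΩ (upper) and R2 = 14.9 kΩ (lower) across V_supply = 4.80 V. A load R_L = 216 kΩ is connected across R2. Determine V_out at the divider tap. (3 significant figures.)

V_out ≈ 3.10 V

The load sits in parallel with R2, giving an effective lower resistance R2' = R2·R_L/(R2+R_L) = 13.94 kΩ.
Then V_out = V_supply · R2'/(R1 + R2') = 4.80 × 13.94/21.57 = 3.102 V.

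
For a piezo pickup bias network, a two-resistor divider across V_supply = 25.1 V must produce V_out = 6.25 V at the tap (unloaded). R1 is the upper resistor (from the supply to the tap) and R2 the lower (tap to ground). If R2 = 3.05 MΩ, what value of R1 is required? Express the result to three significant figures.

The divider ratio is R2/(R1+R2) = 6.25/25.1 = 0.2490.
Rearranging, R1 = R2·(1−k)/k = 3.05 × 3.016 = 9.199 MΩ.

R1 ≈ 9.20 MΩ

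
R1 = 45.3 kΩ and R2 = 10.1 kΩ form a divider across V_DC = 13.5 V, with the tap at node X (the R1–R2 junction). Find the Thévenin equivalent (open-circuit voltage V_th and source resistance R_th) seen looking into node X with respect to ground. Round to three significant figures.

With X open, the divider is unloaded: V_th = 13.5 × 10.1/55.40 = 2.461 V.
With V_DC suppressed (replaced by a short), R_th = R1 ‖ R2 = (45.30 × 10.1)/(45.30 + 10.1) = 8.259 kΩ.

V_th ≈ 2.46 V, R_th ≈ 8.26 kΩ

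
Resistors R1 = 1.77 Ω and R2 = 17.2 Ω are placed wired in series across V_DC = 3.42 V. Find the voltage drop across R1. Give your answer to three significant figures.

V ≈ 0.319 V

Series total: ΣR = 1.77 + 17.2 = 18.97 Ω.
Voltage divider: V = V_DC · (1.770 / 18.97) = 3.42 × 0.09331 = 0.3191 V.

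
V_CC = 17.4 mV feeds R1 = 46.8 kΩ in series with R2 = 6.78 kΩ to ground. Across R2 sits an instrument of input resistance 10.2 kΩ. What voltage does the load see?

V_out ≈ 1.39 mV

R2 ‖ R_L = (6.78 × 10.2)/(6.78 + 10.2) = 4.073 kΩ.
Now apply the divider: V_out = 17.4 × 0.08006 = 1.393 mV.
(Unloaded it would be 2.20 mV; the load pulls it down.)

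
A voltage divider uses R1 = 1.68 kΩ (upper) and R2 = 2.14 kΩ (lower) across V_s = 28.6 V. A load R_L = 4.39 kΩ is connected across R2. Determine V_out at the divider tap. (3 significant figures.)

V_out ≈ 13.2 V

The load sits in parallel with R2, giving an effective lower resistance R2' = R2·R_L/(R2+R_L) = 1.439 kΩ.
Now apply the divider: V_out = 28.6 × 0.4613 = 13.19 V.
(Unloaded it would be 16.0 V; the load pulls it down.)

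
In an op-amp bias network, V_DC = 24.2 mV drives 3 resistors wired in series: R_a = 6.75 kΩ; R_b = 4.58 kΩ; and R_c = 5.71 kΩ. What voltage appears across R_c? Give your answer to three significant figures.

V ≈ 8.11 mV

ΣR = 6.75 + 4.58 + 5.71 = 17.04 kΩ.
Voltage divider: V = V_DC · (5.710 / 17.04) = 24.2 × 0.3351 = 8.109 mV.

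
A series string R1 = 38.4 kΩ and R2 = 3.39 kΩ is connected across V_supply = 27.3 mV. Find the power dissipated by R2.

The common current is I = 27.3/41.79 = 0.6533 µA.
V(R2) = I·R = 2.215 mV; P = V·I = 2.215 × 0.6533 = 1.447 nW.

P ≈ 1.45 nW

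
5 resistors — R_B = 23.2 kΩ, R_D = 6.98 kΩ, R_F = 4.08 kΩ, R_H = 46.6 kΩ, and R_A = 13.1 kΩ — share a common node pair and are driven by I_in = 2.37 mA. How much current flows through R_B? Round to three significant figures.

ΣG = 1/23.2 + 1/6.98 + 1/4.08 + 1/46.6 + 1/13.1 = 0.5293.
Current divider: I(R_B) = I_in · G_k/ΣG = 2.37 × (0.04310/0.5293) = 2.37 × 0.08144 = 0.1930 mA.

I ≈ 0.193 mA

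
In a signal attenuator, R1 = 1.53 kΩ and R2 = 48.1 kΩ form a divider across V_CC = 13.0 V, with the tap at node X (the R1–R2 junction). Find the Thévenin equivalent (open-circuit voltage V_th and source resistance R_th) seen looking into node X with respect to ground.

V_th ≈ 12.6 V, R_th ≈ 1.48 kΩ

With X open, the divider is unloaded: V_th = 13.0 × 48.1/49.63 = 12.60 V.
Looking into X with the source shorted: R_th = R1·R2/(R1+R2) = 1.530 × 48.1/49.63 = 1.483 kΩ.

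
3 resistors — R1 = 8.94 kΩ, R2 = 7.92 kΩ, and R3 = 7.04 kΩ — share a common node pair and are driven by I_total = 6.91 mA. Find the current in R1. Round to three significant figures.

Conductances: ΣG = 1/8.94 + 1/7.92 + 1/7.04 = 0.3802 (1/kΩ).
R1 takes the fraction G_k/ΣG = 0.1119/0.3802 = 0.2942, so I = 6.91 × 0.2942 = 2.033 mA.

I ≈ 2.03 mA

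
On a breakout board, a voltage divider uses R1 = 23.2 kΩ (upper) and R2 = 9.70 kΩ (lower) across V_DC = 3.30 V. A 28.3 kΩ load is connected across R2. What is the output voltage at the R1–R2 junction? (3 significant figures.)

V_out ≈ 0.784 V

The load sits in parallel with R2, giving an effective lower resistance R2' = R2·R_L/(R2+R_L) = 7.224 kΩ.
Now apply the divider: V_out = 3.30 × 0.2374 = 0.7836 V.
(Unloaded it would be 0.973 V; the load pulls it down.)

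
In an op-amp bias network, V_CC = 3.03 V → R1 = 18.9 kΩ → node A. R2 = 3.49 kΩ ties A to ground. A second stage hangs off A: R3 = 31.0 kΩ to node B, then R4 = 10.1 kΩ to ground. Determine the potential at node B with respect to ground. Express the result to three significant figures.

V_B ≈ 0.108 V

The second stage (R3 + R4 = 41.10 kΩ) loads node A in parallel with R2.
Effective lower resistance at A: R2 ‖ 41.10 = 3.217 kΩ.
V_A = 3.03 × 3.217/(18.9 + 3.217) = 0.4407 V.
Then the unloaded second divider: V_B = V_A × R4/(R3+R4) = 0.4407 × 0.2457 = 0.1083 V.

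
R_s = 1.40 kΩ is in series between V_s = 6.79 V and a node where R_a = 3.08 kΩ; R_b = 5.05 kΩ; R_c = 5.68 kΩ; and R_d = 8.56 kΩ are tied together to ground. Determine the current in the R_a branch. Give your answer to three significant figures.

I ≈ 1.03 mA

Parallel bank: R_p = 1/(1/3.08 + 1/5.05 + 1/5.68 + 1/8.56) = 1.226 kΩ.
V_A = 6.79 × 1.226/2.626 = 3.170 V.
Branch current I = V_A/R_a = 3.170/3.08 = 1.029 mA.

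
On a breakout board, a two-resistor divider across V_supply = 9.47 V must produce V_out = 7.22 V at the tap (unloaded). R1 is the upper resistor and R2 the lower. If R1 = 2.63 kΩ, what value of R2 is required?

The divider ratio is R2/(R1+R2) = 7.22/9.47 = 0.7624.
Rearranging, R2 = R1·k/(1−k) = 2.63 × 3.209 = 8.439 kΩ.

R2 ≈ 8.44 kΩ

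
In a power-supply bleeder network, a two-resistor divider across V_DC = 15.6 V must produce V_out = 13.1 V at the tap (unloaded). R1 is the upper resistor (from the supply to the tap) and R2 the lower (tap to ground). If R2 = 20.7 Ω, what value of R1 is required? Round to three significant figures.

R1 ≈ 3.95 Ω

The divider ratio is R2/(R1+R2) = 13.1/15.6 = 0.8397.
Rearranging, R1 = R2·(1−k)/k = 20.7 × 0.1908 = 3.950 Ω.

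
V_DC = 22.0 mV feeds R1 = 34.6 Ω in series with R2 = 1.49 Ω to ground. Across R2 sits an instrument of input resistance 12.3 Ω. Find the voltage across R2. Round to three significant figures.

R2 ‖ R_L = (1.49 × 12.3)/(1.49 + 12.3) = 1.329 Ω.
Now apply the divider: V_out = 22.0 × 0.03699 = 0.8138 mV.
(Unloaded it would be 0.908 mV; the load pulls it down.)

V_out ≈ 0.814 mV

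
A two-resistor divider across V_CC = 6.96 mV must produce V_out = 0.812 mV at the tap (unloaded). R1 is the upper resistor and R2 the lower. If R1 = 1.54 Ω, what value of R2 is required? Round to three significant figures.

Required fraction k = V_out/V_CC = 0.1167.
So R2 = R1 · V_out/(V_CC − V_out) = 1.54 × 0.812/(6.96 − 0.812) = 1.54 × 0.1321 = 0.2034 Ω.

R2 ≈ 0.203 Ω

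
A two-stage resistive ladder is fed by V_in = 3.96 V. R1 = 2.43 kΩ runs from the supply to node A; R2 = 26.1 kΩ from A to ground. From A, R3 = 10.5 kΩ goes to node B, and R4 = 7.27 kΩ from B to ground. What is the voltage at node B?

V_B ≈ 1.32 V

The second stage (R3 + R4 = 17.77 kΩ) loads node A in parallel with R2.
R2 ‖ (R3+R4) = 10.57 kΩ.
So V_A = 3.96 × 0.8131 = 3.220 V.
Stage 2 is unloaded, so V_B = V_A · R4/(R3+R4) = 3.220 × 7.27/17.77 = 1.317 V.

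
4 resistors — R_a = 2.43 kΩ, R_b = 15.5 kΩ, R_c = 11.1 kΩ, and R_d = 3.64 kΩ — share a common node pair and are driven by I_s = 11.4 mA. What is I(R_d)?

ΣG = 1/2.43 + 1/15.5 + 1/11.1 + 1/3.64 = 0.8409.
Current divider: I(R_d) = I_s · G_k/ΣG = 11.4 × (0.2747/0.8409) = 11.4 × 0.3267 = 3.725 mA.

I ≈ 3.72 mA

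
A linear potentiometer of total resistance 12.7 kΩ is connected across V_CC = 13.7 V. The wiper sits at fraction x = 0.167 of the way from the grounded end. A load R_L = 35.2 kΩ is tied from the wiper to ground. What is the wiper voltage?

Lower segment x·R_p = 2.121 kΩ; upper segment (1−x)·R_p = 10.58 kΩ.
Lower segment in parallel with the load: 2.121 ‖ 35.2 = 2.000 kΩ.
Then V_out = V_CC · 2.000/(10.58 + 2.000) = 2.179 V.

V_out ≈ 2.18 V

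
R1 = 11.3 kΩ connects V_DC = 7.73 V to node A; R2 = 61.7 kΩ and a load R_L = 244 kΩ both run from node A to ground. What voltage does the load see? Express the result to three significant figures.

V_out ≈ 6.29 V

R2 ‖ R_L = (61.7 × 244)/(61.7 + 244) = 49.25 kΩ.
Now apply the divider: V_out = 7.73 × 0.8134 = 6.287 V.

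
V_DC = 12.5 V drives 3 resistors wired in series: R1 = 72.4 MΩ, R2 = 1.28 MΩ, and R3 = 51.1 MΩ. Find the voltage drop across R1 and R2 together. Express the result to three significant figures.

ΣR = 72.4 + 1.28 + 51.1 = 124.8 MΩ.
R_{R1..R2} = 72.4 + 1.28 = 73.68 MΩ.
Voltage divider: V = V_DC · (73.68 / 124.8) = 12.5 × 0.5905 = 7.381 V.

V ≈ 7.38 V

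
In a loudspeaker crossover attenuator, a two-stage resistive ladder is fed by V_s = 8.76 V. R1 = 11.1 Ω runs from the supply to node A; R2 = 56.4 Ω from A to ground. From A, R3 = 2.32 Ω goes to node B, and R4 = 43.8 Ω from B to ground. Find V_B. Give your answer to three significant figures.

Looking into the second stage from A: R3 + R4 = 46.12 Ω appears in parallel with R2.
Effective lower resistance at A: R2 ‖ 46.12 = 25.37 Ω.
First divider: V_A = V_s · 25.37/(11.1 + 25.37) = 6.094 V.
V_B = V_A × 0.9497 = 5.787 V.

V_B ≈ 5.79 V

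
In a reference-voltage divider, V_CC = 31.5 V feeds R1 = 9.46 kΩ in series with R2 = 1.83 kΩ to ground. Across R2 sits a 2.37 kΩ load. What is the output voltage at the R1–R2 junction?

V_out ≈ 3.10 V

The load sits in parallel with R2, giving an effective lower resistance R2' = R2·R_L/(R2+R_L) = 1.033 kΩ.
Now apply the divider: V_out = 31.5 × 0.09842 = 3.100 V.
(Unloaded it would be 5.11 V; the load pulls it down.)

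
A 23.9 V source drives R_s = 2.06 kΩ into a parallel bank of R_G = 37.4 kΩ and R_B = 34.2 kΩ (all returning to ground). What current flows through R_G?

Combine the parallel branches: R_p = (1/37.4 + 1/34.2)⁻¹ = 17.86 kΩ.
V_A by voltage divider: V_A = 23.9 × 17.86/(2.06 + 17.86) = 21.43 V.
I(R_G) = V_A / R_G = 21.43/37.4 = 0.5730 mA.
(Check via current divider: I_total = 1.200 mA; share G_k/ΣG = 0.4777 → same result.)

I ≈ 0.573 mA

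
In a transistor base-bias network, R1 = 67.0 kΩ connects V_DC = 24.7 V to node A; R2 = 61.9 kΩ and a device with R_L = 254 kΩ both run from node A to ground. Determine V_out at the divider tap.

V_out ≈ 10.5 V

First combine the lower leg with the load: R2 ‖ R_L = 49.77 kΩ.
Voltage divider with the loaded lower leg: V_out = 24.7 × 49.77/(67.0 + 49.77) = 24.7 × 0.4262 = 10.53 V.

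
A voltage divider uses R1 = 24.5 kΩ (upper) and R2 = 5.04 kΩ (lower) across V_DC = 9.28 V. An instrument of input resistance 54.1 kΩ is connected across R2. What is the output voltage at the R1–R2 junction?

R2 ‖ R_L = (5.04 × 54.1)/(5.04 + 54.1) = 4.610 kΩ.
Now apply the divider: V_out = 9.28 × 0.1584 = 1.470 V.

V_out ≈ 1.47 V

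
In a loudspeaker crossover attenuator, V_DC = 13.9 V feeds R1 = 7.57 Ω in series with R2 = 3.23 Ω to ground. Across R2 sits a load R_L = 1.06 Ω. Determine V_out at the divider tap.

The load sits in parallel with R2, giving an effective lower resistance R2' = R2·R_L/(R2+R_L) = 0.7981 Ω.
Then V_out = V_DC · R2'/(R1 + R2') = 13.9 × 0.7981/8.368 = 1.326 V.
(Unloaded it would be 4.16 V; the load pulls it down.)

V_out ≈ 1.33 V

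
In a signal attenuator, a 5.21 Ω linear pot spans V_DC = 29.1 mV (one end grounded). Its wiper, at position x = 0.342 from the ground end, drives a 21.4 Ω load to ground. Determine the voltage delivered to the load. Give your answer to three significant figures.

V_out ≈ 9.44 mV

Lower segment x·R_p = 1.782 Ω; upper segment (1−x)·R_p = 3.428 Ω.
(x·R_p) ‖ R_L = 1.645 Ω.
Loaded-divider output: V_out = 29.1 × 0.3242 = 9.435 mV.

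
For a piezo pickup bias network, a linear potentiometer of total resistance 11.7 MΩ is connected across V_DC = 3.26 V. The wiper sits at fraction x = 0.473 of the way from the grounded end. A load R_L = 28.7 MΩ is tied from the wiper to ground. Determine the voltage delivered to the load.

V_out ≈ 1.40 V

Split the track: R_lower = x·R_p = 5.534 MΩ, R_upper = (1−x)·R_p = 6.166 MΩ.
(x·R_p) ‖ R_L = 4.639 MΩ.
Loaded-divider output: V_out = 3.26 × 0.4294 = 1.400 V.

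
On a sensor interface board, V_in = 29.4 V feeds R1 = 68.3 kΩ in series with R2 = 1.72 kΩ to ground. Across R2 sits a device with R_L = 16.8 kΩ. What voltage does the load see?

The load sits in parallel with R2, giving an effective lower resistance R2' = R2·R_L/(R2+R_L) = 1.560 kΩ.
Then V_out = V_in · R2'/(R1 + R2') = 29.4 × 1.560/69.86 = 0.6566 V.

V_out ≈ 0.657 V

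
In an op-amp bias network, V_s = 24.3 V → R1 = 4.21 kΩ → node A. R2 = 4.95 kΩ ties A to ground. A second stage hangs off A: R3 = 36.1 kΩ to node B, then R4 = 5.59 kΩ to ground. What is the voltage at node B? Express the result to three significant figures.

V_B ≈ 1.67 V

Node A sees R2 in parallel with the series input of stage 2, R3 + R4 = 41.69 kΩ.
R2 ‖ (R3+R4) = 4.425 kΩ.
So V_A = 24.3 × 0.5124 = 12.45 V.
V_B = V_A × 0.1341 = 1.670 V.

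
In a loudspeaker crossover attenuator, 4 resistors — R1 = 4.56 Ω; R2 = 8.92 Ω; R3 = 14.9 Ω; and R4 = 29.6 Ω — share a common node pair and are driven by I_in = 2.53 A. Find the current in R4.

I ≈ 0.198 A

Total conductance ΣG = 1/4.56 + 1/8.92 + 1/14.9 + 1/29.6 = 0.4323 (units of 1/Ω).
Current divider: I(R4) = I_in · G_k/ΣG = 2.53 × (0.03378/0.4323) = 2.53 × 0.07815 = 0.1977 A.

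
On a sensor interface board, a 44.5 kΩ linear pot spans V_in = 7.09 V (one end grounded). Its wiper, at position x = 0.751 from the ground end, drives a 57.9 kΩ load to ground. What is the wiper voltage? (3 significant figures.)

V_out ≈ 4.66 V

Split the track: R_lower = x·R_p = 33.42 kΩ, R_upper = (1−x)·R_p = 11.08 kΩ.
R_L loads the lower segment: effective lower R = 21.19 kΩ.
Loaded-divider output: V_out = 7.09 × 0.6566 = 4.655 V.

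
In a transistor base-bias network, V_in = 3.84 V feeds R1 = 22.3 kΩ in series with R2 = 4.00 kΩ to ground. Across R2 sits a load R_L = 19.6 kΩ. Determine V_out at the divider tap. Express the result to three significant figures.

The load sits in parallel with R2, giving an effective lower resistance R2' = R2·R_L/(R2+R_L) = 3.322 kΩ.
Now apply the divider: V_out = 3.84 × 0.1297 = 0.4979 V.
(Unloaded it would be 0.584 V; the load pulls it down.)

V_out ≈ 0.498 V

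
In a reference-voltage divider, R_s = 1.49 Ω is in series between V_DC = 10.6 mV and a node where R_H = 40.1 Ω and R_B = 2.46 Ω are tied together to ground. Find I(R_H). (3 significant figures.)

I ≈ 0.161 mA

Parallel bank: R_p = 1/(1/40.1 + 1/2.46) = 2.318 Ω.
V_A = 10.6 × 2.318/3.808 = 6.452 mV.
Branch current I = V_A/R_H = 6.452/40.1 = 0.1609 mA.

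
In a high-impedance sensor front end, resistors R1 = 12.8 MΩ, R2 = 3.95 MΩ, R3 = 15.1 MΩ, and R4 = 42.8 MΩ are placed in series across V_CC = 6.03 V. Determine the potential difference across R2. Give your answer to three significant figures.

V ≈ 0.319 V

Total series resistance ΣR = 12.8 + 3.95 + 15.1 + 42.8 = 74.65 MΩ.
V = V_CC · R/ΣR = 6.03 × 0.05291 = 0.3191 V.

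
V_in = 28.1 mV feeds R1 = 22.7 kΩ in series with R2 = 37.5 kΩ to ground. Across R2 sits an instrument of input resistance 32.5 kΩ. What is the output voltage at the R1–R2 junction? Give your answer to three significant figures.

R2 ‖ R_L = (37.5 × 32.5)/(37.5 + 32.5) = 17.41 kΩ.
Then V_out = V_in · R2'/(R1 + R2') = 28.1 × 17.41/40.11 = 12.20 mV.

V_out ≈ 12.2 mV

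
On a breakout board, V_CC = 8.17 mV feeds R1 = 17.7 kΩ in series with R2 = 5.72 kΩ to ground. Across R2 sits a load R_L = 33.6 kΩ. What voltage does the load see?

R2 ‖ R_L = (5.72 × 33.6)/(5.72 + 33.6) = 4.888 kΩ.
Voltage divider with the loaded lower leg: V_out = 8.17 × 4.888/(17.7 + 4.888) = 8.17 × 0.2164 = 1.768 mV.

V_out ≈ 1.77 mV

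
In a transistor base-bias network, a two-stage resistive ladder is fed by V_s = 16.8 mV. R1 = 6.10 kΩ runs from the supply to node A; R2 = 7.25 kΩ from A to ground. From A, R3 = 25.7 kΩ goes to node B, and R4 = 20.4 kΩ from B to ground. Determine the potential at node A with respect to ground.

Looking into the second stage from A: R3 + R4 = 46.10 kΩ appears in parallel with R2.
R2 ‖ (R3+R4) = 6.265 kΩ.
V_A = 16.8 × 6.265/(6.10 + 6.265) = 8.512 mV.

V_A ≈ 8.51 mV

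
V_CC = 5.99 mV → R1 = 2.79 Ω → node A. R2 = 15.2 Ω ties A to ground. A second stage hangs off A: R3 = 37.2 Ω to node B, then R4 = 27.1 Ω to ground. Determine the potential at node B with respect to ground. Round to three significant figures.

Looking into the second stage from A: R3 + R4 = 64.30 Ω appears in parallel with R2.
R2 ‖ (R3+R4) = 12.29 Ω.
First divider: V_A = V_CC · 12.29/(2.79 + 12.29) = 4.882 mV.
V_B = V_A × 0.4215 = 2.058 mV.

V_B ≈ 2.06 mV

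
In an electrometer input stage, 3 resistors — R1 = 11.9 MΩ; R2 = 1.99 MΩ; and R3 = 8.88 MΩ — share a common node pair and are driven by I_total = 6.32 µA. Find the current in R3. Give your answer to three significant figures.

Conductances: ΣG = 1/11.9 + 1/1.99 + 1/8.88 = 0.6992 (1/MΩ).
By the current-divider rule, I = I_total · G_k/ΣG = 6.32 × 0.1611 = 1.018 µA.

I ≈ 1.02 µA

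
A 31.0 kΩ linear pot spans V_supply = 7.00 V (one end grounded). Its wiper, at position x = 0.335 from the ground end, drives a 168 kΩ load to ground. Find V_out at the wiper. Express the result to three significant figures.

V_out ≈ 2.25 V

The pot divides into 20.62 kΩ above the wiper and 10.38 kΩ below.
Lower segment in parallel with the load: 10.38 ‖ 168 = 9.780 kΩ.
Loaded-divider output: V_out = 7.00 × 0.3218 = 2.252 V.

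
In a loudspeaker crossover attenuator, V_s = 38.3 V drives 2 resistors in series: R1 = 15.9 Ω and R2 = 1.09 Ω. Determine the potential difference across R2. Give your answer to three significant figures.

Total series resistance ΣR = 15.9 + 1.09 = 16.99 Ω.
V = V_s · R/ΣR = 38.3 × 0.06416 = 2.457 V.

V ≈ 2.46 V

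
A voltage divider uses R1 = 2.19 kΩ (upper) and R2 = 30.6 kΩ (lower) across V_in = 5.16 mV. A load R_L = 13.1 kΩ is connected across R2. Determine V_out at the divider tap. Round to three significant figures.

First combine the lower leg with the load: R2 ‖ R_L = 9.173 kΩ.
Now apply the divider: V_out = 5.16 × 0.8073 = 4.166 mV.
(Unloaded it would be 4.82 mV; the load pulls it down.)

V_out ≈ 4.17 mV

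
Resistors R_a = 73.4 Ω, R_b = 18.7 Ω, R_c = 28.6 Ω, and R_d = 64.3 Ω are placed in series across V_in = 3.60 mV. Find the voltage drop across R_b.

V ≈ 0.364 mV

Total series resistance ΣR = 73.4 + 18.7 + 28.6 + 64.3 = 185.0 Ω.
Voltage divider: V = V_in · (18.70 / 185.0) = 3.60 × 0.1011 = 0.3639 mV.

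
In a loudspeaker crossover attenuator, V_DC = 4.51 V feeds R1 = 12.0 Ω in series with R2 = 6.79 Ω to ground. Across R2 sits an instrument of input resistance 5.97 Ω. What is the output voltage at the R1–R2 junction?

First combine the lower leg with the load: R2 ‖ R_L = 3.177 Ω.
Then V_out = V_DC · R2'/(R1 + R2') = 4.51 × 3.177/15.18 = 0.9440 V.
(Unloaded it would be 1.63 V; the load pulls it down.)

V_out ≈ 0.944 V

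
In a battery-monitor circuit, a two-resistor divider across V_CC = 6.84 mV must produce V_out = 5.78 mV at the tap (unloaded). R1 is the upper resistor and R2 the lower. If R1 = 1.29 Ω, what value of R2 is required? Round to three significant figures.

R2 ≈ 7.03 Ω

V_out/V_CC = R2/(R1+R2) = 0.8450.
R2 = R1 · 0.8450/(1 − 0.8450) = 7.034 Ω.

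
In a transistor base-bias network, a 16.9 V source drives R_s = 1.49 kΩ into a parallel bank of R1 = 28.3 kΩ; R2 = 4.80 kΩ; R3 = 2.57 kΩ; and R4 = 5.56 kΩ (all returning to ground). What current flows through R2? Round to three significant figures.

Combine the parallel branches: R_p = (1/28.3 + 1/4.80 + 1/2.57 + 1/5.56)⁻¹ = 1.231 kΩ.
V_A = 16.9 × 1.231/2.721 = 7.644 V.
I(R2) = V_A / R2 = 7.644/4.80 = 1.593 mA.
(Equivalently: I_total = 6.212 mA, then current-divider fraction G_k/ΣG = 0.2564.)

I ≈ 1.59 mA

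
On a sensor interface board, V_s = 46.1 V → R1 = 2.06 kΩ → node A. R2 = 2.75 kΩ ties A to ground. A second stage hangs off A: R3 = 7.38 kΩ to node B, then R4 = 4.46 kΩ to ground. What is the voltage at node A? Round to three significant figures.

V_A ≈ 24.0 V

Looking into the second stage from A: R3 + R4 = 11.84 kΩ appears in parallel with R2.
Effective lower resistance at A: R2 ‖ 11.84 = 2.232 kΩ.
First divider: V_A = V_s · 2.232/(2.06 + 2.232) = 23.97 V.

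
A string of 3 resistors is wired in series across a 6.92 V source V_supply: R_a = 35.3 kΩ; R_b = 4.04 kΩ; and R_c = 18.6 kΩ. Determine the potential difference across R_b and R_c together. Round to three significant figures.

V ≈ 2.70 V

Total series resistance ΣR = 35.3 + 4.04 + 18.6 = 57.94 kΩ.
R_{R_b..R_c} = 4.04 + 18.6 = 22.64 kΩ.
By the voltage-divider rule, V = 6.92 × 22.64/57.94 = 2.704 V.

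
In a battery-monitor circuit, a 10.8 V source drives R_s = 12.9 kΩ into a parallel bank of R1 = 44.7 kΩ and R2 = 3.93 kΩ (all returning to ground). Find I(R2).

Parallel bank: R_p = 1/(1/44.7 + 1/3.93) = 3.612 kΩ.
V_A by voltage divider: V_A = 10.8 × 3.612/(12.9 + 3.612) = 2.363 V.
I(R2) = V_A / R2 = 2.363/3.93 = 0.6012 mA.
(Check via current divider: I_total = 0.6541 mA; share G_k/ΣG = 0.9192 → same result.)

I ≈ 0.601 mA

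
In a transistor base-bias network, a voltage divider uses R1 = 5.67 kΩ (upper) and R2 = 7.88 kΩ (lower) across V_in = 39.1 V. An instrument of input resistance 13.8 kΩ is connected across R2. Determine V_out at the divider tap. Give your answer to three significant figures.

V_out ≈ 18.4 V

The load sits in parallel with R2, giving an effective lower resistance R2' = R2·R_L/(R2+R_L) = 5.016 kΩ.
Voltage divider with the loaded lower leg: V_out = 39.1 × 5.016/(5.67 + 5.016) = 39.1 × 0.4694 = 18.35 V.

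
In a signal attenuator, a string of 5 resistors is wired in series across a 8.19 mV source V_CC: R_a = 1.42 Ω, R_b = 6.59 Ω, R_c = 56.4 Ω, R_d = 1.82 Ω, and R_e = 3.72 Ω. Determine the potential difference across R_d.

ΣR = 1.42 + 6.59 + 56.4 + 1.82 + 3.72 = 69.95 Ω.
By the voltage-divider rule, V = 8.19 × 1.820/69.95 = 0.2131 mV.

V ≈ 0.213 mV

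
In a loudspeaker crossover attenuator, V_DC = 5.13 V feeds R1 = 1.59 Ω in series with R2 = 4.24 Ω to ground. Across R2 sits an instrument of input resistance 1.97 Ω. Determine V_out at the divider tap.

V_out ≈ 2.35 V

The load sits in parallel with R2, giving an effective lower resistance R2' = R2·R_L/(R2+R_L) = 1.345 Ω.
Now apply the divider: V_out = 5.13 × 0.4583 = 2.351 V.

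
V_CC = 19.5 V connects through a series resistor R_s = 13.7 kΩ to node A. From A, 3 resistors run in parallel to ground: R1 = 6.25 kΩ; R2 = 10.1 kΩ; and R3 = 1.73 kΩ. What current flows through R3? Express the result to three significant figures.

Parallel bank: R_p = 1/(1/6.25 + 1/10.1 + 1/1.73) = 1.195 kΩ.
Node voltage V_A = V_CC · R_p/(R_s + R_p) = 19.5 × 0.08021 = 1.564 V.
I(R3) = V_A / R3 = 1.564/1.73 = 0.9041 mA.

I ≈ 0.904 mA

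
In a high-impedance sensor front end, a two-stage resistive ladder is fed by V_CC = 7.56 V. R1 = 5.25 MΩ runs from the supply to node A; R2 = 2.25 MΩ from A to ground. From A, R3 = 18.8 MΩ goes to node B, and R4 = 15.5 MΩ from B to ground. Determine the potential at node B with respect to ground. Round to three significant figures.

V_B ≈ 0.980 V

Looking into the second stage from A: R3 + R4 = 34.30 MΩ appears in parallel with R2.
R2 ‖ (R3+R4) = 2.111 MΩ.
V_A = 7.56 × 2.111/(5.25 + 2.111) = 2.168 V.
Stage 2 is unloaded, so V_B = V_A · R4/(R3+R4) = 2.168 × 15.5/34.30 = 0.9799 V.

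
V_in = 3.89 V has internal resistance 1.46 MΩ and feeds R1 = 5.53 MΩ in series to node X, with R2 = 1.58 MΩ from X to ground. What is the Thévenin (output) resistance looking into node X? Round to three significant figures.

R_th ≈ 1.29 MΩ

R1' = 1.46 + 5.53 = 6.990 MΩ (source resistance + R1).
Looking into X with the source shorted: R_th = R1'·R2/(R1'+R2) = 6.990 × 1.58/8.570 = 1.289 MΩ.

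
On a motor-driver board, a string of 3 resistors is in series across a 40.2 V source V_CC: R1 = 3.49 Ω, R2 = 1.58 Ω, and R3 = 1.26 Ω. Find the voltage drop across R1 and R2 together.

Series total: ΣR = 3.49 + 1.58 + 1.26 = 6.330 Ω.
R_{R1..R2} = 3.49 + 1.58 = 5.070 Ω.
V = V_CC · R/ΣR = 40.2 × 0.8009 = 32.20 V.

V ≈ 32.2 V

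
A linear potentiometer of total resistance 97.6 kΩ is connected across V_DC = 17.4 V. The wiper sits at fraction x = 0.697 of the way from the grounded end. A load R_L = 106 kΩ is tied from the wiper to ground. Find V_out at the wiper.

V_out ≈ 10.2 V

The pot divides into 29.57 kΩ above the wiper and 68.03 kΩ below.
(x·R_p) ‖ R_L = 41.44 kΩ.
V_out = 17.4 × 41.44/(29.57 + 41.44) = 10.15 V.
(Unloaded: V_out = x·V_DC = 12.1 V.)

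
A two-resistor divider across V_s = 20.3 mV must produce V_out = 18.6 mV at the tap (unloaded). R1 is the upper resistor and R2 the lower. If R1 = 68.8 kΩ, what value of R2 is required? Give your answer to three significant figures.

The divider ratio is R2/(R1+R2) = 18.6/20.3 = 0.9163.
R2 = R1 · 0.9163/(1 − 0.9163) = 752.8 kΩ.

R2 ≈ 753 kΩ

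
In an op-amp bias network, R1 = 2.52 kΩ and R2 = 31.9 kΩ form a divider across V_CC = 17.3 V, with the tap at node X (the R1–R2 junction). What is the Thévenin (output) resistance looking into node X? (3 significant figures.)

Zeroing V_CC shorts the top of R1 to ground, so R_th = R1 ‖ R2 = 2.336 kΩ.

R_th ≈ 2.34 kΩ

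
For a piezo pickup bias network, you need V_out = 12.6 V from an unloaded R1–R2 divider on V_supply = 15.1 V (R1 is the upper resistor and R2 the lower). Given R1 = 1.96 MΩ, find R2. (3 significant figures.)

R2 ≈ 9.88 MΩ

Required fraction k = V_out/V_supply = 0.8344.
R2 = R1 · 0.8344/(1 − 0.8344) = 9.878 MΩ.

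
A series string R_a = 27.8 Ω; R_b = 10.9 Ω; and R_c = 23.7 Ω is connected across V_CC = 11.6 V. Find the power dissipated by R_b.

P ≈ 0.377 W

Series current I = V_CC/ΣR = 11.6/62.40 = 0.1859 A.
V(R_b) = I·R = 2.026 V; P = V·I = 2.026 × 0.1859 = 0.3767 W.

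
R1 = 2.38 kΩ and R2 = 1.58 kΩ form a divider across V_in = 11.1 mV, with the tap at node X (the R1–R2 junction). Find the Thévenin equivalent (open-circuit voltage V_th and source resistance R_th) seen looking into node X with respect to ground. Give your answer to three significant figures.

V_th ≈ 4.43 mV, R_th ≈ 0.950 kΩ

With X open, the divider is unloaded: V_th = 11.1 × 1.58/3.960 = 4.429 mV.
With V_in suppressed (replaced by a short), R_th = R1 ‖ R2 = (2.380 × 1.58)/(2.380 + 1.58) = 0.9496 kΩ.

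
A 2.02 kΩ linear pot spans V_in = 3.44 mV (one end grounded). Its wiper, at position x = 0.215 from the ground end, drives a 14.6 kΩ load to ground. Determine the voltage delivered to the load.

Split the track: R_lower = x·R_p = 0.4343 kΩ, R_upper = (1−x)·R_p = 1.586 kΩ.
Lower segment in parallel with the load: 0.4343 ‖ 14.6 = 0.4218 kΩ.
Loaded-divider output: V_out = 3.44 × 0.2101 = 0.7227 mV.

V_out ≈ 0.723 mV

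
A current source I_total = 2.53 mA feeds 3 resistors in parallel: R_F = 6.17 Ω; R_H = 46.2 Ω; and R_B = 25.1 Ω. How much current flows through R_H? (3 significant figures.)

ΣG = 1/6.17 + 1/46.2 + 1/25.1 = 0.2236.
Current divider: I(R_H) = I_total · G_k/ΣG = 2.53 × (0.02165/0.2236) = 2.53 × 0.09682 = 0.2450 mA.

I ≈ 0.245 mA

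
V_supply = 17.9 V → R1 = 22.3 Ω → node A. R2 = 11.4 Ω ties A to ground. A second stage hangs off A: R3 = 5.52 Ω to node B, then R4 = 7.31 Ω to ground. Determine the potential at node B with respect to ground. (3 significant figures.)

Node A sees R2 in parallel with the series input of stage 2, R3 + R4 = 12.83 Ω.
Effective lower resistance at A: R2 ‖ 12.83 = 6.036 Ω.
V_A = 17.9 × 6.036/(22.3 + 6.036) = 3.813 V.
Then the unloaded second divider: V_B = V_A × R4/(R3+R4) = 3.813 × 0.5698 = 2.173 V.

V_B ≈ 2.17 V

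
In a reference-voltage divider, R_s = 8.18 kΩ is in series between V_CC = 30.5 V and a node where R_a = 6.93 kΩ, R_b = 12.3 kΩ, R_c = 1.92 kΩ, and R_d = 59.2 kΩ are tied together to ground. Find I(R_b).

Equivalent of the parallel group: R_p = 1.310 kΩ.
V_A = 30.5 × 1.310/9.490 = 4.210 V.
Branch current I = V_A/R_b = 4.210/12.3 = 0.3423 mA.

I ≈ 0.342 mA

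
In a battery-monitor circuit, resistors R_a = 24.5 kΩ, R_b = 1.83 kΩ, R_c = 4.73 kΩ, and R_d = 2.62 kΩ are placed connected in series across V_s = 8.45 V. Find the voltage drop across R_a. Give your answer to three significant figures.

Total series resistance ΣR = 24.5 + 1.83 + 4.73 + 2.62 = 33.68 kΩ.
V = V_s · R/ΣR = 8.45 × 0.7274 = 6.147 V.

V ≈ 6.15 V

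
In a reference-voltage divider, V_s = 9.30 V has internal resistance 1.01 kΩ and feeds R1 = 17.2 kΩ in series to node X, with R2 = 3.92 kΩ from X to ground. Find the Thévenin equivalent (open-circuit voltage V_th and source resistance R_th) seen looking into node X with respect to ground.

R1' = 1.01 + 17.2 = 18.21 kΩ (source resistance + R1).
With X open, the divider is unloaded: V_th = 9.30 × 3.92/22.13 = 1.647 V.
Looking into X with the source shorted: R_th = R1'·R2/(R1'+R2) = 18.21 × 3.92/22.13 = 3.226 kΩ.

V_th ≈ 1.65 V, R_th ≈ 3.23 kΩ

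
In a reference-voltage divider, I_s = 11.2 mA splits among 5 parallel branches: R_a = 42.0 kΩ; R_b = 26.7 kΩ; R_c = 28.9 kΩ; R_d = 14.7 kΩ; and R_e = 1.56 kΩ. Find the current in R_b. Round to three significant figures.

I ≈ 0.521 mA

ΣG = 1/42.0 + 1/26.7 + 1/28.9 + 1/14.7 + 1/1.56 = 0.8049.
R_b takes the fraction G_k/ΣG = 0.03745/0.8049 = 0.04653, so I = 11.2 × 0.04653 = 0.5211 mA.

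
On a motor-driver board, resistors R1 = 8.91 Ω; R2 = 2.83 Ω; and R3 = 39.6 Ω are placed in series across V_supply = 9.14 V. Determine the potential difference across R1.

ΣR = 8.91 + 2.83 + 39.6 = 51.34 Ω.
By the voltage-divider rule, V = 9.14 × 8.910/51.34 = 1.586 V.

V ≈ 1.59 V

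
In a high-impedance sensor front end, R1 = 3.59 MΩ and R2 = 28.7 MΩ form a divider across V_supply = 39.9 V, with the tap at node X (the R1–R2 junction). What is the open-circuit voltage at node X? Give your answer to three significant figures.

Open-circuit (no load on X): V_th = V_supply · R2/(R1 + R2) = 39.9 × 28.7/(3.590 + 28.7) = 35.46 V.

V_th ≈ 35.5 V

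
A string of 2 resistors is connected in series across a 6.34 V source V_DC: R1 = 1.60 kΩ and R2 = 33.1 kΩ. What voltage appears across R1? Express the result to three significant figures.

V ≈ 0.292 V

Series total: ΣR = 1.60 + 33.1 = 34.70 kΩ.
Voltage divider: V = V_DC · (1.600 / 34.70) = 6.34 × 0.04611 = 0.2923 V.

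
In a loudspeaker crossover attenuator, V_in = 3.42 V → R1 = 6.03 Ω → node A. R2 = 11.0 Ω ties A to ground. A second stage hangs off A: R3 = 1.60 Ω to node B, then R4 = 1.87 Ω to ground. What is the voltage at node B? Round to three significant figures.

V_B ≈ 0.561 V

The second stage (R3 + R4 = 3.470 Ω) loads node A in parallel with R2.
R2 ‖ (R3+R4) = 2.638 Ω.
First divider: V_A = V_in · 2.638/(6.03 + 2.638) = 1.041 V.
V_B = V_A × 0.5389 = 0.5609 V.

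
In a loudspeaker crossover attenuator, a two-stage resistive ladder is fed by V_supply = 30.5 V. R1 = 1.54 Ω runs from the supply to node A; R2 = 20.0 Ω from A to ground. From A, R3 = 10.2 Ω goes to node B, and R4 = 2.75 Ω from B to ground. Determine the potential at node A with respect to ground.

V_A ≈ 25.5 V

Looking into the second stage from A: R3 + R4 = 12.95 Ω appears in parallel with R2.
Effective lower resistance at A: R2 ‖ 12.95 = 7.860 Ω.
First divider: V_A = V_supply · 7.860/(1.54 + 7.860) = 25.50 V.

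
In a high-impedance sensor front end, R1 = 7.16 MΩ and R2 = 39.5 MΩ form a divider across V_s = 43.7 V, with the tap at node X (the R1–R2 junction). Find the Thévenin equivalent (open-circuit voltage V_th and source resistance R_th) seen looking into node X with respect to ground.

With X open, the divider is unloaded: V_th = 43.7 × 39.5/46.66 = 36.99 V.
With V_s suppressed (replaced by a short), R_th = R1 ‖ R2 = (7.160 × 39.5)/(7.160 + 39.5) = 6.061 MΩ.

V_th ≈ 37.0 V, R_th ≈ 6.06 MΩ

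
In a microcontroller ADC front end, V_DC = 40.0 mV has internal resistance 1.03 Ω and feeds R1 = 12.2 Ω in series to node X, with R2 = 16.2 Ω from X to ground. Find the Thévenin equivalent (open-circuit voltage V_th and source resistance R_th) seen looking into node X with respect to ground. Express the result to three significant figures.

V_th ≈ 22.0 mV, R_th ≈ 7.28 Ω

R1' = 1.03 + 12.2 = 13.23 Ω (source resistance + R1).
V_th is the unloaded tap voltage: V_DC · R2/(R1'+R2) = 40.0 × 0.5505 = 22.02 mV.
Looking into X with the source shorted: R_th = R1'·R2/(R1'+R2) = 13.23 × 16.2/29.43 = 7.283 Ω.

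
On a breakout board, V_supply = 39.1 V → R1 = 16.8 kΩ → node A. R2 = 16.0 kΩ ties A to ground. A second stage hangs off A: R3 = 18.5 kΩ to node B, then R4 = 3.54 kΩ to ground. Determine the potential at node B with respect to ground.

Looking into the second stage from A: R3 + R4 = 22.04 kΩ appears in parallel with R2.
Effective lower resistance at A: R2 ‖ 22.04 = 9.270 kΩ.
First divider: V_A = V_supply · 9.270/(16.8 + 9.270) = 13.90 V.
Then the unloaded second divider: V_B = V_A × R4/(R3+R4) = 13.90 × 0.1606 = 2.233 V.

V_B ≈ 2.23 V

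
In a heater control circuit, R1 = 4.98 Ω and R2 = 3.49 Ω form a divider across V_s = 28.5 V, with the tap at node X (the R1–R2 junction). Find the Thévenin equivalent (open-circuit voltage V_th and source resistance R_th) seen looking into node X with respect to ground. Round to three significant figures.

V_th is the unloaded tap voltage: V_s · R2/(R1+R2) = 28.5 × 0.4120 = 11.74 V.
Looking into X with the source shorted: R_th = R1·R2/(R1+R2) = 4.980 × 3.49/8.470 = 2.052 Ω.

V_th ≈ 11.7 V, R_th ≈ 2.05 Ω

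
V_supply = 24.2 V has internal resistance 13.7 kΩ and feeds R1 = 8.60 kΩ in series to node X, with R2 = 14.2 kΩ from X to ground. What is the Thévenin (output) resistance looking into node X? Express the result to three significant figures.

R1' = 13.7 + 8.60 = 22.30 kΩ (source resistance + R1).
Zeroing V_supply shorts the top of R1' to ground, so R_th = R1' ‖ R2 = 8.676 kΩ.

R_th ≈ 8.68 kΩ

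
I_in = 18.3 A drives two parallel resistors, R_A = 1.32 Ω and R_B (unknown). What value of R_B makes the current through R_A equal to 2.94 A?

Two-branch current divider: I_A = I_in · R_B/(R_A + R_B).
With f = 0.1607, R_B = R_A · f/(1−f) = 1.32 × 0.1914 = 0.2527 Ω.

R_B ≈ 0.253 Ω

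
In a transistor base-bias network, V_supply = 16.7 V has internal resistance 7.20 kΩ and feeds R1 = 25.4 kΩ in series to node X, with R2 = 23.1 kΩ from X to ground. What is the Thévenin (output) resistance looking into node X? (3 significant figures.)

R1' = 7.20 + 25.4 = 32.60 kΩ (source resistance + R1).
Looking into X with the source shorted: R_th = R1'·R2/(R1'+R2) = 32.60 × 23.1/55.70 = 13.52 kΩ.

R_th ≈ 13.5 kΩ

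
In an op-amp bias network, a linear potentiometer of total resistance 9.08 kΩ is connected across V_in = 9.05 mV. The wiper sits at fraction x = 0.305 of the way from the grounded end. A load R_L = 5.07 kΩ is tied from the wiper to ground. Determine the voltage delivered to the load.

Lower segment x·R_p = 2.769 kΩ; upper segment (1−x)·R_p = 6.311 kΩ.
R_L loads the lower segment: effective lower R = 1.791 kΩ.
Loaded-divider output: V_out = 9.05 × 0.2211 = 2.001 mV.
(Unloaded: V_out = x·V_in = 2.76 mV.)

V_out ≈ 2.00 mV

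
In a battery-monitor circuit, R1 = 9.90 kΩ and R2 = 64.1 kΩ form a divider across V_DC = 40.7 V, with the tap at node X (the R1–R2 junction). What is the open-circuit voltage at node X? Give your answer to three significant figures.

V_th ≈ 35.3 V

Open-circuit (no load on X): V_th = V_DC · R2/(R1 + R2) = 40.7 × 64.1/(9.900 + 64.1) = 35.25 V.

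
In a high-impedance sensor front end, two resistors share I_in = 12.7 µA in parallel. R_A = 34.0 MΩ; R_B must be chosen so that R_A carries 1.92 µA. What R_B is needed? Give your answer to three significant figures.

In a two-way split, I_A/I_in = R_B/(R_A + R_B).
1.92/12.7 = R_B/(R_A + R_B) → R_B = R_A · (0.1512)/(1 − 0.1512) = 34.0 × 0.1781 = 6.056 MΩ.

R_B ≈ 6.06 MΩ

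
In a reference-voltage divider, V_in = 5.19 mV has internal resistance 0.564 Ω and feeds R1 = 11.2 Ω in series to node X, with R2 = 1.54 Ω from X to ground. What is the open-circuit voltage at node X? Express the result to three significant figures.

R1' = 0.564 + 11.2 = 11.76 Ω (source resistance + R1).
Open-circuit (no load on X): V_th = V_in · R2/(R1' + R2) = 5.19 × 1.54/(11.76 + 1.54) = 0.6008 mV.

V_th ≈ 0.601 mV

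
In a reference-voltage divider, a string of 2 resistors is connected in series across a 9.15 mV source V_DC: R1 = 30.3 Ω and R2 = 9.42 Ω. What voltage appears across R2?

V ≈ 2.17 mV

Series total: ΣR = 30.3 + 9.42 = 39.72 Ω.
V = V_DC · R/ΣR = 9.15 × 0.2372 = 2.170 mV.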